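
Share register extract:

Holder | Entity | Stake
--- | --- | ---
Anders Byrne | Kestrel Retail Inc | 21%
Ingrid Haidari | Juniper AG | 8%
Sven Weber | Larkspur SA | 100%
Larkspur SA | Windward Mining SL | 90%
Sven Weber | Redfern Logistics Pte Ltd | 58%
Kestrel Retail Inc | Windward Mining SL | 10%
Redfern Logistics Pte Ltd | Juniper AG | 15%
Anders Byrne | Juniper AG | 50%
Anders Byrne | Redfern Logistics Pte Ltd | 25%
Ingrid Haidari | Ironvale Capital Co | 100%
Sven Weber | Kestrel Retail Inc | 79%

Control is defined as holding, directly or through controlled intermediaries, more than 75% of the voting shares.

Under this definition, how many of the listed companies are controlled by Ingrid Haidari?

1

Ingrid holds 100% of Ironvale, so Ingrid controls Ironvale.
No other company's threshold is met.
Ingrid controls 1 company.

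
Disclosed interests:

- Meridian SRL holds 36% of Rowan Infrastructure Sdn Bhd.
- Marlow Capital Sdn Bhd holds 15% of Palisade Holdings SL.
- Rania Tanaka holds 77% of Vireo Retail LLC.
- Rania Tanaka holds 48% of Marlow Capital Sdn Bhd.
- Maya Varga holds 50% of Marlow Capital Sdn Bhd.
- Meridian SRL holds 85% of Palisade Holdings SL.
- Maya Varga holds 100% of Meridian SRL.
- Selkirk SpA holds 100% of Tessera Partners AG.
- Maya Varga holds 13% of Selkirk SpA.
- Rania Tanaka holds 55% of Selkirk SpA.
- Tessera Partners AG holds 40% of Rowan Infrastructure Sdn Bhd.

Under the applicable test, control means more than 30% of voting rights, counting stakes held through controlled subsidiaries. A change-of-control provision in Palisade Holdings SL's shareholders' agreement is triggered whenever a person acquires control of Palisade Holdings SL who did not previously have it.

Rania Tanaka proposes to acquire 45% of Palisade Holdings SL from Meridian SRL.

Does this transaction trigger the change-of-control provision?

The purchase adds only to Rania's holdings (Meridian's stake shrinks), so Rania is the only person who could newly come to control Palisade.
Rania holds 55% of Selkirk, so Rania controls Selkirk.
Selkirk holds 100% of Tessera, so Rania controls Tessera.
Rania holds 48% of Marlow, so Rania controls Marlow.
Tessera holds 40% of Rowan, so Rania controls Rowan.
Rania holds 77% of Vireo, so Rania controls Vireo.
In Palisade, Rania's side holds only 15%, not > 30%.
So before the transaction, Rania does not control Palisade.
After the purchase, Rania holds 45% of Palisade directly, and Meridian's stake falls to 40%.
Marlow and Rania together hold 15% + 45% = 60% of Palisade, so Rania controls Palisade.
Rania did not control Palisade before and does after, so the clause is triggered.

Yes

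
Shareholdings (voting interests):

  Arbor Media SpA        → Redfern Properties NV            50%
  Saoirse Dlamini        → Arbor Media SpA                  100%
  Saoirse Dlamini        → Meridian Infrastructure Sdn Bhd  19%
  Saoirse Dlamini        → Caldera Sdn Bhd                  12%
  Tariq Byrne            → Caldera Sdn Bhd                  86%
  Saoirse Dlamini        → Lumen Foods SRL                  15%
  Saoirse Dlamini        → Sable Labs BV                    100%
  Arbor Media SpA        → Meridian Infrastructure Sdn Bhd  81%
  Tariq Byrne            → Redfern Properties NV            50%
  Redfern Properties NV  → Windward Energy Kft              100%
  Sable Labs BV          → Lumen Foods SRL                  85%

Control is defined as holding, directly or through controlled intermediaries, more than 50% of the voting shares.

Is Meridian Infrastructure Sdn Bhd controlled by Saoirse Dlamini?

Saoirse holds 100% of Arbor, so Saoirse controls Arbor.
Saoirse and Arbor together hold 19% + 81% = 100% of Meridian, so Saoirse controls Meridian.

Yes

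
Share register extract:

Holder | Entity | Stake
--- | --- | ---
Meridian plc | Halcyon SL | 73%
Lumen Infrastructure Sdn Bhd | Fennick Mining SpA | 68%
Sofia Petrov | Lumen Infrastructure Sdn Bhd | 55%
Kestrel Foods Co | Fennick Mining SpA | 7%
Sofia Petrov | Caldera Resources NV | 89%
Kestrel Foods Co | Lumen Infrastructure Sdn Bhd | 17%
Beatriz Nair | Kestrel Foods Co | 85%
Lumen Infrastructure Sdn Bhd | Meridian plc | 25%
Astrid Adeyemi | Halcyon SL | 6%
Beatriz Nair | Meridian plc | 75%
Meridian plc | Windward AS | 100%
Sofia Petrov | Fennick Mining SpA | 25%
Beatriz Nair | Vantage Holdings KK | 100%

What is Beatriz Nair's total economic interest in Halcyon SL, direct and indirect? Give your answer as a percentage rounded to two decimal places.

Beatriz reaches Halcyon along 2 paths.
Via Kestrel → Lumen → Meridian: 85% × 17% × 25% × 73% = 2.637125%.
Via Meridian: 75% × 73% = 54.75%.
Total: 2.637125% + 54.75% = 57.387125%.
Rounded: 57.39%.

57.39%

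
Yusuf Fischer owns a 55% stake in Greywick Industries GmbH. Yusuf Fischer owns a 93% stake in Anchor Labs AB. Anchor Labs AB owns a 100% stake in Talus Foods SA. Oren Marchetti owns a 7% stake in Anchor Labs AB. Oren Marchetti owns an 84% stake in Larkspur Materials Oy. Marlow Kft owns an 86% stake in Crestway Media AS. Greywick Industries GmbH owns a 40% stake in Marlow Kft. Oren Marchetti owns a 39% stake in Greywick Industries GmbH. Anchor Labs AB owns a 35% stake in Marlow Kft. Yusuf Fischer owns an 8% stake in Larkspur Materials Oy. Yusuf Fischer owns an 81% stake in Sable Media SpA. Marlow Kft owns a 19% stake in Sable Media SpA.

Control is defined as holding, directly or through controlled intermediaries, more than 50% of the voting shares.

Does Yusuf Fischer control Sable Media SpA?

Yusuf holds 93% of Anchor, so Yusuf controls Anchor.
Yusuf holds 55% of Greywick, so Yusuf controls Greywick.
Anchor and Greywick together hold 35% + 40% = 75% of Marlow, so Yusuf controls Marlow.
Yusuf and Marlow together hold 81% + 19% = 100% of Sable, so Yusuf controls Sable.

Yes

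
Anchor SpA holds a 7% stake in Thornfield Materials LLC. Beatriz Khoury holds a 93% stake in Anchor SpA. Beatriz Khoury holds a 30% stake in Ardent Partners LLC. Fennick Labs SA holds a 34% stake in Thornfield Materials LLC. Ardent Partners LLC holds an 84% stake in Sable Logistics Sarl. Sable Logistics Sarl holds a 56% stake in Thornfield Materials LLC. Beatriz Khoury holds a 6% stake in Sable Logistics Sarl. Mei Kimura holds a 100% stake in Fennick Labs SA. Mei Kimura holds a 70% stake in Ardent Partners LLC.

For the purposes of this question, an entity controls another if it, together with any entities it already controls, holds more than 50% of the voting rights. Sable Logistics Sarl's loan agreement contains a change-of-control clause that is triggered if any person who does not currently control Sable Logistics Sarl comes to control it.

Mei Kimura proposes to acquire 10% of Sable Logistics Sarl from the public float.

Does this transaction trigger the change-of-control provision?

No

The purchase changes only Mei's holdings, so Mei is the only person who could newly come to control Sable.
Mei holds 70% of Ardent, so Mei controls Ardent.
Ardent holds 84% of Sable, so Mei controls Sable.
So Mei already controls Sable before the transaction.
After the purchase, Mei holds 10% of Sable directly.
Mei controlled Sable already, so this is not a new person acquiring control; every other person's position is unchanged or reduced.
No new person acquires control, so the clause is not triggered.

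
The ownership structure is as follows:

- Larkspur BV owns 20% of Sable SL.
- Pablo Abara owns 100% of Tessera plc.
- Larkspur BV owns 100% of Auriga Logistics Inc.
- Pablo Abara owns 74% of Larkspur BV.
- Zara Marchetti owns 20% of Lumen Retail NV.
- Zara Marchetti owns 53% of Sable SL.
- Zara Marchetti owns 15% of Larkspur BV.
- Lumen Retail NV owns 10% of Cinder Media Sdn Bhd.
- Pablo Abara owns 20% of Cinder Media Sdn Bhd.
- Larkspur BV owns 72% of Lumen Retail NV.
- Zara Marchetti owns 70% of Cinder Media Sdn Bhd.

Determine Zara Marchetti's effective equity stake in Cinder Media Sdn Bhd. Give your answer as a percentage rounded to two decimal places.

73.08%

Zara reaches Cinder along 3 paths.
Direct stake: 70% = 70%.
Via Lumen: 20% × 10% = 2%.
Via Larkspur → Lumen: 15% × 72% × 10% = 1.08%.
Total: 70% + 2% + 1.08% = 73.08%.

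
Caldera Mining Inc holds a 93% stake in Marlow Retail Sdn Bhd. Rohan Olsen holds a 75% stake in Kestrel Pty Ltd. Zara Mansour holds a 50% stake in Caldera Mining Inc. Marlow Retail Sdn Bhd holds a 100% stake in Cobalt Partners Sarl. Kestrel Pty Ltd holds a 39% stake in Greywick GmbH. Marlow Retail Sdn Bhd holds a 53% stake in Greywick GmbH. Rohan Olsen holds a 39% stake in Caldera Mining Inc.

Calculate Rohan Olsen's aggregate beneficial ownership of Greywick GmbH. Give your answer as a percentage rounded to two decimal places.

Rohan reaches Greywick along 2 paths.
Via Caldera → Marlow: 39% × 93% × 53% = 19.2231%.
Via Kestrel: 75% × 39% = 29.25%.
Total: 19.2231% + 29.25% = 48.4731%.
Rounded: 48.47%.

48.47%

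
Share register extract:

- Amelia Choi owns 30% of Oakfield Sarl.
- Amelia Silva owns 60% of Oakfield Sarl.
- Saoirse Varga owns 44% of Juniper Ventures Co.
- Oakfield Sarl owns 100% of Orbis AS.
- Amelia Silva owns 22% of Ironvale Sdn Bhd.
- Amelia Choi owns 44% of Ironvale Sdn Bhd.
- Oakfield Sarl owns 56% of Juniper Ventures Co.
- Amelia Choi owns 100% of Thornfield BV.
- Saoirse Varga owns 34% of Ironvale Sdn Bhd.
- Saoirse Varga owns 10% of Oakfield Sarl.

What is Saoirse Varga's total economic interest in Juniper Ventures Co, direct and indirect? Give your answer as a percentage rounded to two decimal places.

49.60%

Saoirse reaches Juniper along 2 paths.
Direct stake: 44% = 44%.
Via Oakfield: 10% × 56% = 5.6%.
Total: 44% + 5.6% = 49.6%.
Rounded: 49.60%.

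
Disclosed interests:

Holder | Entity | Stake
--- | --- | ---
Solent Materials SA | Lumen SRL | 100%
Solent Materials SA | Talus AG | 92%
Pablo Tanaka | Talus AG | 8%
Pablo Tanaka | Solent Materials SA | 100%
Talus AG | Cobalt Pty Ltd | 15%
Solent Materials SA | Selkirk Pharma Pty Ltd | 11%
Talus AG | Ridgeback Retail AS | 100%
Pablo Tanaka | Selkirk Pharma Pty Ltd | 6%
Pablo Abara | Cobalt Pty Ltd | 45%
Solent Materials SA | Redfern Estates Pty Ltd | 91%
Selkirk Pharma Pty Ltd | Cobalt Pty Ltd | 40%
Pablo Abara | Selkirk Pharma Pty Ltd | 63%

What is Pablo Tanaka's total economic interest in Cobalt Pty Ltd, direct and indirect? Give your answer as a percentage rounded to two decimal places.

Pablo Tanaka reaches Cobalt along 4 paths.
Via Solent → Talus: 100% × 92% × 15% = 13.8%.
Via Talus: 8% × 15% = 1.2%.
Via Solent → Selkirk: 100% × 11% × 40% = 4.4%.
Via Selkirk: 6% × 40% = 2.4%.
Total: 13.8% + 1.2% + 4.4% + 2.4% = 21.8%.
Rounded: 21.80%.

21.80%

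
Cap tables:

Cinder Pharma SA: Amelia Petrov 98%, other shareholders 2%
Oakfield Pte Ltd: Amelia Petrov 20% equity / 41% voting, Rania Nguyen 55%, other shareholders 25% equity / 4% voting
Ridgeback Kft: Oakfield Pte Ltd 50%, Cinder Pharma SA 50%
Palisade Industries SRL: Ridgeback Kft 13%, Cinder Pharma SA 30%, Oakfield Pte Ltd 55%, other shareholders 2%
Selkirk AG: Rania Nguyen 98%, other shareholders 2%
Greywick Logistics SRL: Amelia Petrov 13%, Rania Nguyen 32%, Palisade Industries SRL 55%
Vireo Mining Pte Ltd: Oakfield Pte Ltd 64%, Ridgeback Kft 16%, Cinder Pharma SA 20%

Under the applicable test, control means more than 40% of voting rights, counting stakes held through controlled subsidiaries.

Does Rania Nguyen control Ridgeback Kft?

Rania holds 55% of Oakfield, so Rania controls Oakfield.
Oakfield holds 50% of Ridgeback, so Rania controls Ridgeback.

Yes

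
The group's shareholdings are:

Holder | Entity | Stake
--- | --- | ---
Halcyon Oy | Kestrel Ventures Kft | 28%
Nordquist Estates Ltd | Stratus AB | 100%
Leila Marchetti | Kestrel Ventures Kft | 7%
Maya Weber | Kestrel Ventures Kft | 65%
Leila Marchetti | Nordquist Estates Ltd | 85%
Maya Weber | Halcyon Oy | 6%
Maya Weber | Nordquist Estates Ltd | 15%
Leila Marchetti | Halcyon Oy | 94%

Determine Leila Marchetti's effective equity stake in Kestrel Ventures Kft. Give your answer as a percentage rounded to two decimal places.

Leila reaches Kestrel along 2 paths.
Via Halcyon: 94% × 28% = 26.32%.
Direct stake: 7% = 7%.
Total: 26.32% + 7% = 33.32%.

33.32%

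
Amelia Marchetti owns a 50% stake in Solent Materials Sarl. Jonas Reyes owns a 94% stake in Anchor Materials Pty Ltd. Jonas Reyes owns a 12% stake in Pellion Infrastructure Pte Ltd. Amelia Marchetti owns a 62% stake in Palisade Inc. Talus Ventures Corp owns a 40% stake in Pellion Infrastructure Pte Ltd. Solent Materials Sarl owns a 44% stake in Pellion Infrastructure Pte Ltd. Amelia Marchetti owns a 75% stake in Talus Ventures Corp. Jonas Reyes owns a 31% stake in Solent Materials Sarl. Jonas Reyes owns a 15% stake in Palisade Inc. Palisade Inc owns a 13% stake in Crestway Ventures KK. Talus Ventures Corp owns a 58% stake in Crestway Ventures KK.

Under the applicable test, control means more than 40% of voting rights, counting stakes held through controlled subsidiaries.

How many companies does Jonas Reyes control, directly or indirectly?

Jonas holds 94% of Anchor, so Jonas controls Anchor.
No other company's threshold is met.
Jonas controls 1 company.

1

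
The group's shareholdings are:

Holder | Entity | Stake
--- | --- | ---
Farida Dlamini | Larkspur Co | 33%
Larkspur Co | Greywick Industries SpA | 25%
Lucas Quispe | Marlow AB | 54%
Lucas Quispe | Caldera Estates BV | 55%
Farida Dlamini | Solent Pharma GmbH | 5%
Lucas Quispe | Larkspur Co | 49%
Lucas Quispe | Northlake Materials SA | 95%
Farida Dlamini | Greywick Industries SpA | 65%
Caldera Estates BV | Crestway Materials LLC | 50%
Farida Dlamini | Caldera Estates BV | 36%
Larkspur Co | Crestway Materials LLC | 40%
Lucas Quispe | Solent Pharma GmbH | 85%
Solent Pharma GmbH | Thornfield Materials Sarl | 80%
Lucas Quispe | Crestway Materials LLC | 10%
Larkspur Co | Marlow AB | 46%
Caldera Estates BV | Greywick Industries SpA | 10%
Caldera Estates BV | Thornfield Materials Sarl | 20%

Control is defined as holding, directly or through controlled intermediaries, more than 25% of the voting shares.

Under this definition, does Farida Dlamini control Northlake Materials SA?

Farida holds 33% of Larkspur, so Farida controls Larkspur.
Farida holds 36% of Caldera, so Farida controls Caldera.
Caldera and Farida and Larkspur together hold 10% + 65% + 25% = 100% of Greywick, so Farida controls Greywick.
Caldera and Larkspur together hold 50% + 40% = 90% of Crestway, so Farida controls Crestway.
Larkspur holds 46% of Marlow, so Farida controls Marlow.
Neither Farida nor any entity Farida controls holds any voting interest in Northlake.
So Farida does not control Northlake.

No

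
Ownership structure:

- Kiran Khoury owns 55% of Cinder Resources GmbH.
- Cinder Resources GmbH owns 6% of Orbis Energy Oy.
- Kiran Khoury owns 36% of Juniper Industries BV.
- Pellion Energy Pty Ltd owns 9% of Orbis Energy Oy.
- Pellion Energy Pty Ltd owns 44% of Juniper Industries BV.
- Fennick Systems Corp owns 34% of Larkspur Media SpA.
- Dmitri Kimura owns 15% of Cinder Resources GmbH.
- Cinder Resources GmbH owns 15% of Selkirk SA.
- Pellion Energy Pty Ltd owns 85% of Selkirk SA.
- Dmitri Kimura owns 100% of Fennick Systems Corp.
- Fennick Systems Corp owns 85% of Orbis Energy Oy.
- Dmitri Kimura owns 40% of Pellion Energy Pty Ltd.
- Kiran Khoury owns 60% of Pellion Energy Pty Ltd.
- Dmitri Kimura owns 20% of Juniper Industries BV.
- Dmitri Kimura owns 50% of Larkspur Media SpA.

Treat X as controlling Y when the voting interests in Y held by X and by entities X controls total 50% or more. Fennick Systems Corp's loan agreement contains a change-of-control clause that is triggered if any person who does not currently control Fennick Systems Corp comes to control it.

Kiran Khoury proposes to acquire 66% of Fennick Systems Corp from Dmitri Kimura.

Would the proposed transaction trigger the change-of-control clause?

The purchase adds only to Kiran's holdings (Dmitri's stake shrinks), so Kiran is the only person who could newly come to control Fennick.
Kiran holds 60% of Pellion, so Kiran controls Pellion.
Kiran holds 55% of Cinder, so Kiran controls Cinder.
Pellion and Kiran together hold 44% + 36% = 80% of Juniper, so Kiran controls Juniper.
Cinder and Pellion together hold 15% + 85% = 100% of Selkirk, so Kiran controls Selkirk.
Neither Kiran nor any entity Kiran controls holds any voting interest in Fennick.
So before the transaction, Kiran does not control Fennick.
After the purchase, Kiran holds 66% of Fennick directly, and Dmitri's stake falls to 34%.
Kiran holds 66% of Fennick, so Kiran controls Fennick.
Kiran did not control Fennick before and does after, so the clause is triggered.

Yes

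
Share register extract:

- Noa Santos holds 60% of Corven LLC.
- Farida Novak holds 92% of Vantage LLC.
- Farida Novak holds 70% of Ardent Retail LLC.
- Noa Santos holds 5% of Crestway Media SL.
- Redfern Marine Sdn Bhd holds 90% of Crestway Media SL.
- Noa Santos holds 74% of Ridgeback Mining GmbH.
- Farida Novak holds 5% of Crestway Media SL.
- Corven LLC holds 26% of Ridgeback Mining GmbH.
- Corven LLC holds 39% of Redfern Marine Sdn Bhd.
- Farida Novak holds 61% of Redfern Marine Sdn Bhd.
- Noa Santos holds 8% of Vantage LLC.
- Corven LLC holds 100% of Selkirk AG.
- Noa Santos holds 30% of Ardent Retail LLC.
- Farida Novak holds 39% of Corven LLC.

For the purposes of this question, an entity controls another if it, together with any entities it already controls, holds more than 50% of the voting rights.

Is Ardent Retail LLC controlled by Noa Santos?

Noa holds 60% of Corven, so Noa controls Corven.
Noa and Corven together hold 74% + 26% = 100% of Ridgeback, so Noa controls Ridgeback.
Corven holds 100% of Selkirk, so Noa controls Selkirk.
In Ardent, Noa's side holds only 30%, not > 50%.
So Noa does not control Ardent.

No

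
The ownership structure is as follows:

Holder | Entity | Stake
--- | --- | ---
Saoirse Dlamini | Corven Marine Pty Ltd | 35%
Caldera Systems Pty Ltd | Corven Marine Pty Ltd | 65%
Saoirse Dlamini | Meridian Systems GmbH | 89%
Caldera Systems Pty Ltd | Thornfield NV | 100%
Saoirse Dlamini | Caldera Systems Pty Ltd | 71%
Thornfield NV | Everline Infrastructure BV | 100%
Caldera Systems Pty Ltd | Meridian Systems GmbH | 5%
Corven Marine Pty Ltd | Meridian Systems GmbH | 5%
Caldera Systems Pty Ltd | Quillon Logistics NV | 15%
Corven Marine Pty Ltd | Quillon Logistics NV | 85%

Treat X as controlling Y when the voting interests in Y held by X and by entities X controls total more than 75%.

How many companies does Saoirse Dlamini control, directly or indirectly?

Saoirse holds 89% of Meridian, so Saoirse controls Meridian.
No other company's threshold is met.
Saoirse controls 1 company.

1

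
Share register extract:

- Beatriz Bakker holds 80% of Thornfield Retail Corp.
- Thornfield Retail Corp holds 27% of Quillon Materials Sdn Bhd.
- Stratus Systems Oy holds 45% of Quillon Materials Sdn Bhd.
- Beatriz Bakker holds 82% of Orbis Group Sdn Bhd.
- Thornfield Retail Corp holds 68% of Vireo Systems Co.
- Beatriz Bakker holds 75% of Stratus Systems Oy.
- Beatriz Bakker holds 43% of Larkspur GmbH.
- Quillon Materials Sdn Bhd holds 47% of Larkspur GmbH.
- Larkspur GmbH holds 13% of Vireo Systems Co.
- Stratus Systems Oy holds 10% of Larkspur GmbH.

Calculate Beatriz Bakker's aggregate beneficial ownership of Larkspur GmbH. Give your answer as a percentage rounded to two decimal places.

76.51%

Beatriz reaches Larkspur along 4 paths.
Via Stratus: 75% × 10% = 7.5%.
Via Stratus → Quillon: 75% × 45% × 47% = 15.8625%.
Via Thornfield → Quillon: 80% × 27% × 47% = 10.152%.
Direct stake: 43% = 43%.
Total: 7.5% + 15.8625% + 10.152% + 43% = 76.5145%.
Rounded: 76.51%.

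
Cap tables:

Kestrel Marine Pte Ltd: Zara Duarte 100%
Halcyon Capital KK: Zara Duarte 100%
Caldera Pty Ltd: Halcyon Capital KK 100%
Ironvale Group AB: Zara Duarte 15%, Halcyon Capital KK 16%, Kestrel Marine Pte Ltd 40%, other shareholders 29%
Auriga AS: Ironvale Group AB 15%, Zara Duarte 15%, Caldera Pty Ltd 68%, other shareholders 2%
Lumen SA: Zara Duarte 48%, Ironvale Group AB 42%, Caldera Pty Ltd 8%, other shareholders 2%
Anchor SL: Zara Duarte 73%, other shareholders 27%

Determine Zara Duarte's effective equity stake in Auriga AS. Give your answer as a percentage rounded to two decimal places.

93.65%

Zara reaches Auriga along 5 paths.
Via Ironvale: 15% × 15% = 2.25%.
Via Halcyon → Ironvale: 100% × 16% × 15% = 2.4%.
Via Kestrel → Ironvale: 100% × 40% × 15% = 6%.
Direct stake: 15% = 15%.
Via Halcyon → Caldera: 100% × 100% × 68% = 68%.
Total: 2.25% + 2.4% + 6% + 15% + 68% = 93.65%.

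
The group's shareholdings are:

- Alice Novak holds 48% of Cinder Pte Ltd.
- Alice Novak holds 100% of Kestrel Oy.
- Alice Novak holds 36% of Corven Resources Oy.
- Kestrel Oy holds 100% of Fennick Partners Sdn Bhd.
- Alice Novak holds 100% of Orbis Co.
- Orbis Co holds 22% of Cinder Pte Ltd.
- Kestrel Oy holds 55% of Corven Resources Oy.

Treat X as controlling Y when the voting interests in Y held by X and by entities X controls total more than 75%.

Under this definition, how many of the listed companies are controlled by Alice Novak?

4

Alice holds 100% of Kestrel, so Alice controls Kestrel.
Alice holds 100% of Orbis, so Alice controls Orbis.
Alice and Kestrel together hold 36% + 55% = 91% of Corven, so Alice controls Corven.
Kestrel holds 100% of Fennick, so Alice controls Fennick.
No other company's threshold is met.
Alice controls 4 companies.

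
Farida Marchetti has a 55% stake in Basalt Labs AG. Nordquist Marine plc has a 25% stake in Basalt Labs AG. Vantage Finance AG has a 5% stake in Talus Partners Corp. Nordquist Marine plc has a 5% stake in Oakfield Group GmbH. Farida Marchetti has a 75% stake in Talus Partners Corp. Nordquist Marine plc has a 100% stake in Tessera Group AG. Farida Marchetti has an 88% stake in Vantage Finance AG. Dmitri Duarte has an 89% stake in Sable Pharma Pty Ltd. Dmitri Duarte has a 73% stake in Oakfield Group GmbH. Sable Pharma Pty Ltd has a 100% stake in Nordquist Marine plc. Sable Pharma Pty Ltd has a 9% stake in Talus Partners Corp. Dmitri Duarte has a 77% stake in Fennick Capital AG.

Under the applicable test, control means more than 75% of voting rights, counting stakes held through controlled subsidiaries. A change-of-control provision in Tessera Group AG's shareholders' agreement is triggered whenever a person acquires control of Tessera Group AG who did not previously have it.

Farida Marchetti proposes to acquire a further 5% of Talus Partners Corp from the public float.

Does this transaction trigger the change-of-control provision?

No

The purchase changes only Farida's holdings, so Farida is the only person who could newly come to control Tessera.
Farida holds 88% of Vantage, so Farida controls Vantage.
Farida and Vantage together hold 75% + 5% = 80% of Talus, so Farida controls Talus.
Neither Farida nor any entity Farida controls holds any voting interest in Tessera.
So before the transaction, Farida does not control Tessera.
After the purchase, Farida's direct stake in Talus rises to 75% + 5% = 80%.
Farida and Vantage together hold 80% + 5% = 85% of Talus, so Farida controls Talus.
After the transaction, neither Farida nor any entity Farida controls holds a voting interest in Tessera, so Farida still does not control it.
No new person acquires control, so the clause is not triggered.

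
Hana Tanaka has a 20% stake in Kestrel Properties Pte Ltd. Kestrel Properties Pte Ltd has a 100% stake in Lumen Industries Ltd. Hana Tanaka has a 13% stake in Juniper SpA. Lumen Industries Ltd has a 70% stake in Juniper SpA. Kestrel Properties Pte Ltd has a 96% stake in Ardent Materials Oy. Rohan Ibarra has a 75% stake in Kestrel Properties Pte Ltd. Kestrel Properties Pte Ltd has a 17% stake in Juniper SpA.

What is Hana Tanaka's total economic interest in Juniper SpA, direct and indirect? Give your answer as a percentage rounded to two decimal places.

Hana reaches Juniper along 3 paths.
Via Kestrel → Lumen: 20% × 100% × 70% = 14%.
Via Kestrel: 20% × 17% = 3.4%.
Direct stake: 13% = 13%.
Total: 14% + 3.4% + 13% = 30.4%.
Rounded: 30.40%.

30.40%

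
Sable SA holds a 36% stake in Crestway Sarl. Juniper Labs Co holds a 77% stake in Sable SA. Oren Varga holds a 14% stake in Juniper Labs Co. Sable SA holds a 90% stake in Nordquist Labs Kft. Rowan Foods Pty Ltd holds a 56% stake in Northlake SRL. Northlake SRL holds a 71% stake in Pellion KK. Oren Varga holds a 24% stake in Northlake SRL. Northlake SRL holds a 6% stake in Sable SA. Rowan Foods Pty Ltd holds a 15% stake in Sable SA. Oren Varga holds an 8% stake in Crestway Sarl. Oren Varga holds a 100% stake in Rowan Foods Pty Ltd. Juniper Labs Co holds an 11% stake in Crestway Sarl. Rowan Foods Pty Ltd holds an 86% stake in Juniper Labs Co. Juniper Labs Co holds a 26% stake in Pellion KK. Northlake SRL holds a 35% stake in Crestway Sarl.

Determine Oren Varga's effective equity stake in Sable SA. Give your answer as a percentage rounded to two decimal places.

Oren reaches Sable along 5 paths.
Via Juniper: 14% × 77% = 10.78%.
Via Rowan → Juniper: 100% × 86% × 77% = 66.22%.
Via Rowan: 100% × 15% = 15%.
Via Rowan → Northlake: 100% × 56% × 6% = 3.36%.
Via Northlake: 24% × 6% = 1.44%.
Total: 10.78% + 66.22% + 15% + 3.36% + 1.44% = 96.8%.
Rounded: 96.80%.

96.80%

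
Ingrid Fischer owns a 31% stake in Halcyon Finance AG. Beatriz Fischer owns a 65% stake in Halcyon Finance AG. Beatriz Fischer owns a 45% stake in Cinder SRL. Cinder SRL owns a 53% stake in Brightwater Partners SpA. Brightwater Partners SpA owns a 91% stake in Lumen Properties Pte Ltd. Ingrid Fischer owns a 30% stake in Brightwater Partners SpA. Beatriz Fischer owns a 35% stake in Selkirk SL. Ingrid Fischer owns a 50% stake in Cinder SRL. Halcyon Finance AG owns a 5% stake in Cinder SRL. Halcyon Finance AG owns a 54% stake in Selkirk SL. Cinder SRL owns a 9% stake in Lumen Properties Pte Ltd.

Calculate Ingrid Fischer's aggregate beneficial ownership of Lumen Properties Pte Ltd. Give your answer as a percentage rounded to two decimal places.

56.80%

Ingrid reaches Lumen along 5 paths.
Via Cinder → Brightwater: 50% × 53% × 91% = 24.115%.
Via Halcyon → Cinder → Brightwater: 31% × 5% × 53% × 91% = 0.747565%.
Via Brightwater: 30% × 91% = 27.3%.
Via Cinder: 50% × 9% = 4.5%.
Via Halcyon → Cinder: 31% × 5% × 9% = 0.1395%.
Total: 24.115% + 0.747565% + 27.3% + 4.5% + 0.1395% = 56.802065%.
Rounded: 56.80%.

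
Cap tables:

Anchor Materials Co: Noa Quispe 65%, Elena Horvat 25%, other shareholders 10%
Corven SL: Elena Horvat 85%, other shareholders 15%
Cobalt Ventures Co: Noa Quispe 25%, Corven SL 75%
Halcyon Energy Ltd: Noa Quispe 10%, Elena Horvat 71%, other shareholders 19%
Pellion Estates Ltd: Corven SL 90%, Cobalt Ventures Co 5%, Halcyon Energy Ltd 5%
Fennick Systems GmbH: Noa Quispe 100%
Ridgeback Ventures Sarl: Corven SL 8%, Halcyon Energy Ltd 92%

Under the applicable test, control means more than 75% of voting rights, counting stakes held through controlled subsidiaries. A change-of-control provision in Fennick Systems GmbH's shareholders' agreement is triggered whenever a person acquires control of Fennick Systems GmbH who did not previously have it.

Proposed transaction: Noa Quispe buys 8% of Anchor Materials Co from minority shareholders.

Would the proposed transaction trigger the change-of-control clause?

No

The purchase changes only Noa's holdings, so Noa is the only person who could newly come to control Fennick.
Noa holds 100% of Fennick, so Noa controls Fennick.
So Noa already controls Fennick before the transaction.
After the purchase, Noa's direct stake in Anchor rises to 65% + 8% = 73%.
Noa controlled Fennick already, so this is not a new person acquiring control; every other person's position is unchanged or reduced.
No new person acquires control, so the clause is not triggered.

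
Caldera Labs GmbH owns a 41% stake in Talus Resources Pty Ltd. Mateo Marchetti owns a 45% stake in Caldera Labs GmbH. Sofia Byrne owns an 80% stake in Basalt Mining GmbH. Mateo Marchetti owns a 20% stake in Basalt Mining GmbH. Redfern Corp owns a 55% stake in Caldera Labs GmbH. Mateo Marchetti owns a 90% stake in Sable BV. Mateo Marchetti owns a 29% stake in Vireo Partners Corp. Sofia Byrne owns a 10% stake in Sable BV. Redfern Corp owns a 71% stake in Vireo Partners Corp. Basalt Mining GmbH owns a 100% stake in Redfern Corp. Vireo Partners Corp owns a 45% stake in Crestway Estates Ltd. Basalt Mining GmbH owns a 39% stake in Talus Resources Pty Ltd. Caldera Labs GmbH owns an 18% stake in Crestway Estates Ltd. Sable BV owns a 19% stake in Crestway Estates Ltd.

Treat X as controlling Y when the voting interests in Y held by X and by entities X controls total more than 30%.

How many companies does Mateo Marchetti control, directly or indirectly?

Mateo holds 45% of Caldera, so Mateo controls Caldera.
Mateo holds 90% of Sable, so Mateo controls Sable.
Caldera holds 41% of Talus, so Mateo controls Talus.
Caldera and Sable together hold 18% + 19% = 37% of Crestway, so Mateo controls Crestway.
No other company's threshold is met.
Mateo controls 4 companies.

4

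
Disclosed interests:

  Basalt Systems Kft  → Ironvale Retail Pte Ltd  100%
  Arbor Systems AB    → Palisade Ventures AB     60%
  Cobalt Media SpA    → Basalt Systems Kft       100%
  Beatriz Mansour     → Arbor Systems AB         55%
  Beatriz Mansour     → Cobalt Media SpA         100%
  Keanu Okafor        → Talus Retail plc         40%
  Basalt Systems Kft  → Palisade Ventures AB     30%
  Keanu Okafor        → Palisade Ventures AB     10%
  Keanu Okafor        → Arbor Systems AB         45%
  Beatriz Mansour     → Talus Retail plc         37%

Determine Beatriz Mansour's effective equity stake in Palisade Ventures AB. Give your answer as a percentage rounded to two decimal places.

Beatriz reaches Palisade along 2 paths.
Via Cobalt → Basalt: 100% × 100% × 30% = 30%.
Via Arbor: 55% × 60% = 33%.
Total: 30% + 33% = 63%.
Rounded: 63.00%.

63.00%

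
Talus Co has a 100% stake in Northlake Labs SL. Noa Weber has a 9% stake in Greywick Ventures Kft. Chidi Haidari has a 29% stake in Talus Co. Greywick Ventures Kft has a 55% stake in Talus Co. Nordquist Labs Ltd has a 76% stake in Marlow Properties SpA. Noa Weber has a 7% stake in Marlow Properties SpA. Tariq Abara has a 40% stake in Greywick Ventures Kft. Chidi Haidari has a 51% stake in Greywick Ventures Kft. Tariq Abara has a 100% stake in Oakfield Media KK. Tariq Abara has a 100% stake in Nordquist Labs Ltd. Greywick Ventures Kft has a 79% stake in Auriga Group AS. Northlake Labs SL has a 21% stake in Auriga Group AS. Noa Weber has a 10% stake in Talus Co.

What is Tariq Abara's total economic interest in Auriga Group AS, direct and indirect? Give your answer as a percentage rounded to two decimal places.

Tariq reaches Auriga along 2 paths.
Via Greywick: 40% × 79% = 31.6%.
Via Greywick → Talus → Northlake: 40% × 55% × 100% × 21% = 4.62%.
Total: 31.6% + 4.62% = 36.22%.

36.22%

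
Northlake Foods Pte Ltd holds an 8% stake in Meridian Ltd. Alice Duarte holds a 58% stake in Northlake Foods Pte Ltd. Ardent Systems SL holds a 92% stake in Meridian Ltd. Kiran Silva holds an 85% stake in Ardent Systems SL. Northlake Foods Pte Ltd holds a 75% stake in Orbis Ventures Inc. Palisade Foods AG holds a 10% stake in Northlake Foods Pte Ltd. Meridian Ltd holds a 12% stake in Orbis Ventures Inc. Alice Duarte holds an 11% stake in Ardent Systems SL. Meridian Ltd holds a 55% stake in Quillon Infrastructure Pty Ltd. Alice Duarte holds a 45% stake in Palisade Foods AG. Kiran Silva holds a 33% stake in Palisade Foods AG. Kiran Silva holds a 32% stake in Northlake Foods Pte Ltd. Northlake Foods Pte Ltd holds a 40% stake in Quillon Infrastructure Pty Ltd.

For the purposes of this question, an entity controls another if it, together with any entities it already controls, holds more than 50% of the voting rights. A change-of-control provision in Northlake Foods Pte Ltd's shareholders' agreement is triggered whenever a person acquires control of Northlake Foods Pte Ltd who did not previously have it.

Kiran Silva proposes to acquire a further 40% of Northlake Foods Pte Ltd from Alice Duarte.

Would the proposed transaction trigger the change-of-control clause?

Yes

The purchase adds only to Kiran's holdings (Alice's stake shrinks), so Kiran is the only person who could newly come to control Northlake.
Kiran holds 85% of Ardent, so Kiran controls Ardent.
Ardent holds 92% of Meridian, so Kiran controls Meridian.
Meridian holds 55% of Quillon, so Kiran controls Quillon.
In Northlake, Kiran's side holds only 32%, not > 50%.
So before the transaction, Kiran does not control Northlake.
After the purchase, Kiran's direct stake in Northlake rises to 32% + 40% = 72%, and Alice's stake falls to 18%.
Kiran holds 72% of Northlake, so Kiran controls Northlake.
Kiran did not control Northlake before and does after, so the clause is triggered.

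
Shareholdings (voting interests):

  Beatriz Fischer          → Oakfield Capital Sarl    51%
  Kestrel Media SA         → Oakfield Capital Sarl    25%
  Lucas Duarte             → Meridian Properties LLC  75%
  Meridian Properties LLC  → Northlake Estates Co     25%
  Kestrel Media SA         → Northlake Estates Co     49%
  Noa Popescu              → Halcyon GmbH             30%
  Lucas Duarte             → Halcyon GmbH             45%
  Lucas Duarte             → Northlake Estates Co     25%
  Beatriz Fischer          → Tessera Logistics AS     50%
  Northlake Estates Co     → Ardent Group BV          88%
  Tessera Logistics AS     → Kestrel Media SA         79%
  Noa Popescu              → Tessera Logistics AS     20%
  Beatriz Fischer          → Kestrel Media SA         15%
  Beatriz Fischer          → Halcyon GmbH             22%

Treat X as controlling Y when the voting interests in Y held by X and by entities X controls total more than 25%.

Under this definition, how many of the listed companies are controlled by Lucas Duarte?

4

Lucas holds 45% of Halcyon, so Lucas controls Halcyon.
Lucas holds 75% of Meridian, so Lucas controls Meridian.
Meridian and Lucas together hold 25% + 25% = 50% of Northlake, so Lucas controls Northlake.
Northlake holds 88% of Ardent, so Lucas controls Ardent.
No other company's threshold is met.
Lucas controls 4 companies.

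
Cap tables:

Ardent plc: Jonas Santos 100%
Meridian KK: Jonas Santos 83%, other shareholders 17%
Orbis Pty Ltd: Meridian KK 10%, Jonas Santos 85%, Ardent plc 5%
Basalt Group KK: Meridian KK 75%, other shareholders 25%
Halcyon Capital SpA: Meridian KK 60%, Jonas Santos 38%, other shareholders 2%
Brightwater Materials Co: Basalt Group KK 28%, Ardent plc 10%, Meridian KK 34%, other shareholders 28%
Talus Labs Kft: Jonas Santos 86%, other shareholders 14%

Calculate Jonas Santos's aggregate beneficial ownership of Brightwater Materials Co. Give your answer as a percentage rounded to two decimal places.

55.65%

Jonas reaches Brightwater along 3 paths.
Via Meridian → Basalt: 83% × 75% × 28% = 17.43%.
Via Ardent: 100% × 10% = 10%.
Via Meridian: 83% × 34% = 28.22%.
Total: 17.43% + 10% + 28.22% = 55.65%.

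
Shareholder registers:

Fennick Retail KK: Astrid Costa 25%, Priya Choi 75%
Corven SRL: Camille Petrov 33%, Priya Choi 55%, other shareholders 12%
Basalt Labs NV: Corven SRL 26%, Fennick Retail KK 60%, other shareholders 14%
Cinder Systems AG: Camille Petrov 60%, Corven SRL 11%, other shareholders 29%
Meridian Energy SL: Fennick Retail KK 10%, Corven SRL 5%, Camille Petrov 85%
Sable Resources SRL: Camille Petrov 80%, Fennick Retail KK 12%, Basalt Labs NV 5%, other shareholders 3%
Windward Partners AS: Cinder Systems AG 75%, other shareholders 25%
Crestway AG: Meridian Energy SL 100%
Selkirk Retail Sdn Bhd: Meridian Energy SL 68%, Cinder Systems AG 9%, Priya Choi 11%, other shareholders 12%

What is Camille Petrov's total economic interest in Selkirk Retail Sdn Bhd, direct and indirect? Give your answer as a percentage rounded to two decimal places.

Camille reaches Selkirk along 4 paths.
Via Corven → Meridian: 33% × 5% × 68% = 1.122%.
Via Meridian: 85% × 68% = 57.8%.
Via Cinder: 60% × 9% = 5.4%.
Via Corven → Cinder: 33% × 11% × 9% = 0.3267%.
Total: 1.122% + 57.8% + 5.4% + 0.3267% = 64.6487%.
Rounded: 64.65%.

64.65%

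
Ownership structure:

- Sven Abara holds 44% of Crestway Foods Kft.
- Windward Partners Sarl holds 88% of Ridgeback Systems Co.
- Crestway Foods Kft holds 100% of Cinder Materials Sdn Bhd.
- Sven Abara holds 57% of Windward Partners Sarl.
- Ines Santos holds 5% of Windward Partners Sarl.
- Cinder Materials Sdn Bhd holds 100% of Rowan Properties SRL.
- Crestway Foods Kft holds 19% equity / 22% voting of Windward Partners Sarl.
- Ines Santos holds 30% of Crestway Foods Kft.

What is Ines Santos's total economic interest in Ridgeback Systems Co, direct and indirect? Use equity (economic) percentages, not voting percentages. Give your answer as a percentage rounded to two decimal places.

Ines reaches Ridgeback along 2 paths.
Via Windward: 5% × 88% = 4.4%.
Via Crestway → Windward: 30% × 19% × 88% = 5.016%.
Total: 4.4% + 5.016% = 9.416%.
Rounded: 9.42%.

9.42%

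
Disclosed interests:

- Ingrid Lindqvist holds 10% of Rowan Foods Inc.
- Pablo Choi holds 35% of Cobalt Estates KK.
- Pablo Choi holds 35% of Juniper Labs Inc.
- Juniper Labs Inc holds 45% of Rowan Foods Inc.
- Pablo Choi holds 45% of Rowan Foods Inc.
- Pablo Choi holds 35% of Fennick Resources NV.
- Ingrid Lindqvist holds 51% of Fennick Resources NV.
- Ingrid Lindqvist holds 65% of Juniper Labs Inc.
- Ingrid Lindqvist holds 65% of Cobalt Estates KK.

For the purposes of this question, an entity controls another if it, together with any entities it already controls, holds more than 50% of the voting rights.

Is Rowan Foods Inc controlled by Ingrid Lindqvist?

Yes

Ingrid holds 65% of Juniper, so Ingrid controls Juniper.
Juniper and Ingrid together hold 45% + 10% = 55% of Rowan, so Ingrid controls Rowan.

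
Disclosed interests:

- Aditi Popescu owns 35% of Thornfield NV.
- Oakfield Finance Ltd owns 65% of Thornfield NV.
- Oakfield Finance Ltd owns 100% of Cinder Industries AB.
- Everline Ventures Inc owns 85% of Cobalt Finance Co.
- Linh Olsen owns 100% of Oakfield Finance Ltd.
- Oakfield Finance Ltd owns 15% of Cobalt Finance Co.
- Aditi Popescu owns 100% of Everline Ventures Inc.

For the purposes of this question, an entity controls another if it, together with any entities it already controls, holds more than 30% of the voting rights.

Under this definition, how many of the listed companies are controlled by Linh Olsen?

Linh holds 100% of Oakfield, so Linh controls Oakfield.
Oakfield holds 65% of Thornfield, so Linh controls Thornfield.
Oakfield holds 100% of Cinder, so Linh controls Cinder.
No other company's threshold is met.
Linh controls 3 companies.

3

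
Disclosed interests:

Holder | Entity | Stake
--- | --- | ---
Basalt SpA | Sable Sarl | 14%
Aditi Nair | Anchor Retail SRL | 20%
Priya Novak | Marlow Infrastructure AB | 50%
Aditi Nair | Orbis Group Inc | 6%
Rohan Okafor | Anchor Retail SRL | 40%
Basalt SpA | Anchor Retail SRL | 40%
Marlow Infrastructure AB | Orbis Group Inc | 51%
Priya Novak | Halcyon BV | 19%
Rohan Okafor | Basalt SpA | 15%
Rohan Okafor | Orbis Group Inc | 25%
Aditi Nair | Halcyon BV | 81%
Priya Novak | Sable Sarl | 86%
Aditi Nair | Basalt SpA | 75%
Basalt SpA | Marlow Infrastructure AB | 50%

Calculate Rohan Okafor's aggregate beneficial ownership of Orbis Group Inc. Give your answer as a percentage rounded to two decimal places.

28.83%

Rohan reaches Orbis along 2 paths.
Via Basalt → Marlow: 15% × 50% × 51% = 3.825%.
Direct stake: 25% = 25%.
Total: 3.825% + 25% = 28.825%.
Rounded: 28.83%.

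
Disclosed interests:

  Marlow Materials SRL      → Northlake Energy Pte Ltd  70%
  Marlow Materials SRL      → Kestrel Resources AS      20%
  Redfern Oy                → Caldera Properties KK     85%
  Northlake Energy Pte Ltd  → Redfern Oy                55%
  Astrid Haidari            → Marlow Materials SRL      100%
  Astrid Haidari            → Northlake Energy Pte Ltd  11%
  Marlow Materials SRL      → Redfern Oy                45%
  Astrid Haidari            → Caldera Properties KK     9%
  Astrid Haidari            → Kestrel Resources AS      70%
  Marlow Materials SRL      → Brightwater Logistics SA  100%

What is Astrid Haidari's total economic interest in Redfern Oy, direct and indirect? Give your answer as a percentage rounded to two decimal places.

Astrid reaches Redfern along 3 paths.
Via Marlow: 100% × 45% = 45%.
Via Northlake: 11% × 55% = 6.05%.
Via Marlow → Northlake: 100% × 70% × 55% = 38.5%.
Total: 45% + 6.05% + 38.5% = 89.55%.

89.55%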